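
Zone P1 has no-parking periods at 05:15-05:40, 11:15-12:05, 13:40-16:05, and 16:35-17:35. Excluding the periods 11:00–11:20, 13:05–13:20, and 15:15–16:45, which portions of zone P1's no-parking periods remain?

05:15-05:40, 11:20-12:05, 13:40-15:15, 16:45-17:35

05:15-05:40: no B overlap → unchanged.
11:15-12:05 minus B → 11:20-12:05.
13:40-16:05 minus B → 13:40-15:15.
16:35-17:35 minus B → 16:45-17:35.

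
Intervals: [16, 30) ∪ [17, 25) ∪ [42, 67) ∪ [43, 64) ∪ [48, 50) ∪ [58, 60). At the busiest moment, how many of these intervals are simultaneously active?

3

Walk the sorted start/end points keeping a running depth.
The depth first hits 3 at 48.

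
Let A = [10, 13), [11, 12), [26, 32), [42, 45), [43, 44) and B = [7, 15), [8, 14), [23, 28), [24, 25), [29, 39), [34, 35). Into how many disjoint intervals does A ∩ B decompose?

A, merged: [10, 13), [26, 32), [42, 45).
B, merged: [7, 15), [23, 28), [29, 39).
A ∩ B = [10, 13), [26, 28), [29, 32).
That is 3 disjoint pieces.

3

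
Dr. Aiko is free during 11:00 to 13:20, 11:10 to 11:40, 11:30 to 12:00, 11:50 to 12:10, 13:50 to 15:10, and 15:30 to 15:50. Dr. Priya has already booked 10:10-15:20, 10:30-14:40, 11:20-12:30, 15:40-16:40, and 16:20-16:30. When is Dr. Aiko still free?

First set merges to 11:00–13:20, 13:50–15:10, 15:30–15:50.
Second set merges to 10:10–15:20, 15:40–16:40.
11:00–13:20 lies entirely inside B → drops out.
13:50–15:10 lies entirely inside B → drops out.
15:30–15:50 with B removed leaves 15:30–15:40.

15:30–15:40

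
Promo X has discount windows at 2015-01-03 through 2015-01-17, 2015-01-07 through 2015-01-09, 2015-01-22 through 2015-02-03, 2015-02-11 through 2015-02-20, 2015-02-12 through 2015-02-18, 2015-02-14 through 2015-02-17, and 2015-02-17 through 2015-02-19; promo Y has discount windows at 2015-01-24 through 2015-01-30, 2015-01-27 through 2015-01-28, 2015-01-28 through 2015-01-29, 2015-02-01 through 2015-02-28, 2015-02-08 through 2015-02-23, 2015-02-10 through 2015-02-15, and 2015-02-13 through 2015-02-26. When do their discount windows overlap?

2015-01-24 through 2015-01-30, 2015-02-01 through 2015-02-03, 2015-02-11 through 2015-02-20

First set merges to 2015-01-03 through 2015-01-17, 2015-01-22 through 2015-02-03, 2015-02-11 through 2015-02-20.
Second set merges to 2015-01-24 through 2015-01-30, 2015-02-01 through 2015-02-28.
2015-01-03 through 2015-01-17: no overlap with the second set.
2015-01-22 through 2015-02-03 meets the second set on 2015-01-24 through 2015-01-30, 2015-02-01 through 2015-02-03.
2015-02-11 through 2015-02-20 meets the second set on 2015-02-11 through 2015-02-20.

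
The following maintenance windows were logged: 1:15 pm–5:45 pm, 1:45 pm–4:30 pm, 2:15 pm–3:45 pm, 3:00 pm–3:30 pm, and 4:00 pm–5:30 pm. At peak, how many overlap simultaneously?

4

Walk the sorted start/end points keeping a running depth.
The depth first hits 4 at 3:00 pm.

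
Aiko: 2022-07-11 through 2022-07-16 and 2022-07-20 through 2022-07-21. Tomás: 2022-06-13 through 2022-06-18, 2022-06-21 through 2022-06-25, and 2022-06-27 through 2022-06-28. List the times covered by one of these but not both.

Only in the first: 2022-07-11 through 2022-07-16, 2022-07-20 through 2022-07-21.
Only in the second: 2022-06-13 through 2022-06-18, 2022-06-21 through 2022-06-25, 2022-06-27 through 2022-06-28.
Together these are the periods covered by exactly one.

2022-06-13 through 2022-06-18, 2022-06-21 through 2022-06-25, 2022-06-27 through 2022-06-28, 2022-07-11 through 2022-07-16, 2022-07-20 through 2022-07-21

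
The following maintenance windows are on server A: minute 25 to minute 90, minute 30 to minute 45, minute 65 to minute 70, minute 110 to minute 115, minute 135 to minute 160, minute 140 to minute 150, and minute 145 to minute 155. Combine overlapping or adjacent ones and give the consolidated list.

minute 30 to minute 45 overlaps/touches minute 25 to minute 90 → extend to minute 25 to minute 90.
minute 65 to minute 70 overlaps/touches minute 25 to minute 90 → extend to minute 25 to minute 90.
minute 110 to minute 115 is disjoint → start new block.
minute 135 to minute 160 is disjoint → start new block.
minute 140 to minute 150 overlaps/touches minute 135 to minute 160 → extend to minute 135 to minute 160.
minute 145 to minute 155 overlaps/touches minute 135 to minute 160 → extend to minute 135 to minute 160.

minute 25 to minute 90, minute 110 to minute 115, minute 135 to minute 160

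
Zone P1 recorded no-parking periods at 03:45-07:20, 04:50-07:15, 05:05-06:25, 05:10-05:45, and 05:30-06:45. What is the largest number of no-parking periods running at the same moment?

5

Sweep endpoints in order; track running count of active intervals.
Peak of 5 reached at 05:30.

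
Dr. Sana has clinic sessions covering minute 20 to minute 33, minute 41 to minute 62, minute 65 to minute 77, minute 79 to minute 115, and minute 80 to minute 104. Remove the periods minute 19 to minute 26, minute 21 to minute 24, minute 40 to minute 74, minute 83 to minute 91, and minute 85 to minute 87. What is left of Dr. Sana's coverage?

minute 26 to minute 33, minute 74 to minute 77, minute 79 to minute 83, minute 91 to minute 115

Merge the first list: minute 20 to minute 33, minute 41 to minute 62, minute 65 to minute 77, minute 79 to minute 115.
Merge the second list: minute 19 to minute 26, minute 40 to minute 74, minute 83 to minute 91.
minute 20 to minute 33 with B removed leaves minute 26 to minute 33.
minute 41 to minute 62 lies entirely inside B → drops out.
minute 65 to minute 77 with B removed leaves minute 74 to minute 77.
minute 79 to minute 115 with B removed leaves minute 79 to minute 83, minute 91 to minute 115.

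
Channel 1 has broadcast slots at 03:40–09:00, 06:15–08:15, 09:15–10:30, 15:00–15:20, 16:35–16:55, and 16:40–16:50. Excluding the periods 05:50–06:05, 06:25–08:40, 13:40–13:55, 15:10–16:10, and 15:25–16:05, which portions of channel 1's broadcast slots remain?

03:40–05:50, 06:05–06:25, 08:40–09:00, 09:15–10:30, 15:00–15:10, 16:35–16:55

A, merged: 03:40–09:00, 09:15–10:30, 15:00–15:20, 16:35–16:55.
B, merged: 05:50–06:05, 06:25–08:40, 13:40–13:55, 15:10–16:10.
03:40–09:00 \ B = 03:40–05:50, 06:05–06:25, 08:40–09:00.
09:15–10:30: nothing removed.
15:00–15:20 \ B = 15:00–15:10.
16:35–16:55: nothing removed.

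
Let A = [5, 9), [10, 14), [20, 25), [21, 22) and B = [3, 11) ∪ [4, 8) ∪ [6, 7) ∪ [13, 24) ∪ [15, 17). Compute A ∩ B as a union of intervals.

Merge the first list: [5, 9), [10, 14), [20, 25).
Merge the second list: [3, 11), [13, 24).
[5, 9) ∩ B → [5, 9).
[10, 14) ∩ B → [10, 11), [13, 14).
[20, 25) ∩ B → [20, 24).

[5, 9) ∪ [10, 11) ∪ [13, 14) ∪ [20, 24)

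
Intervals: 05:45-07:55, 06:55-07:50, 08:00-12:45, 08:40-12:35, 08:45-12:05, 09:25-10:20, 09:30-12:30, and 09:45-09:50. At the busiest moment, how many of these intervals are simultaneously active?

6

Walk the sorted start/end points keeping a running depth.
The depth first hits 6 at 09:45.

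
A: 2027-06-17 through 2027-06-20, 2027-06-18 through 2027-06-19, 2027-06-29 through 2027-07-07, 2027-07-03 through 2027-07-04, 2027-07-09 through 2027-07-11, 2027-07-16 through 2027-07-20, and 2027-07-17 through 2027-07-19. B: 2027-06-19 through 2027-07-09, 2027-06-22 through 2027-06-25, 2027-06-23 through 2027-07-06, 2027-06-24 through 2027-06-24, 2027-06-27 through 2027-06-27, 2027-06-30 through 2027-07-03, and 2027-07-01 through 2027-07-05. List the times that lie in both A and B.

First set merges to 2027-06-17 through 2027-06-20, 2027-06-29 through 2027-07-07, 2027-07-09 through 2027-07-11, 2027-07-16 through 2027-07-20.
Second set merges to 2027-06-19 through 2027-07-09.
2027-06-17 through 2027-06-20 meets the second set on 2027-06-19 through 2027-06-20.
2027-06-29 through 2027-07-07 meets the second set on 2027-06-29 through 2027-07-07.
2027-07-09 through 2027-07-11 meets the second set on 2027-07-09 through 2027-07-09.
2027-07-16 through 2027-07-20: no overlap with the second set.

2027-06-19 through 2027-06-20, 2027-06-29 through 2027-07-07, 2027-07-09 through 2027-07-09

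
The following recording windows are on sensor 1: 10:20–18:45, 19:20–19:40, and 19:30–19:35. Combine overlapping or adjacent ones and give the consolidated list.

10:20–18:45, 19:20–19:40

19:20–19:40 is disjoint → start new block.
19:30–19:35 overlaps/touches 19:20–19:40 → extend to 19:20–19:40.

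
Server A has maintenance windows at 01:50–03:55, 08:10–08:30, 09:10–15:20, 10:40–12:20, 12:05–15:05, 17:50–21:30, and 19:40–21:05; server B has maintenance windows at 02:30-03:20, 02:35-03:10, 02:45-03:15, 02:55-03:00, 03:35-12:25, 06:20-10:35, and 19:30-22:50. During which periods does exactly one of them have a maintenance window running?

Merge the first list: 01:50-03:55, 08:10-08:30, 09:10-15:20, 17:50-21:30.
Merge the second list: 02:30-03:20, 03:35-12:25, 19:30-22:50.
Only in the first: 01:50-02:30, 03:20-03:35, 12:25-15:20, 17:50-19:30.
Only in the second: 03:55-08:10, 08:30-09:10, 21:30-22:50.
Together these are the periods covered by exactly one.

01:50-02:30, 03:20-03:35, 03:55-08:10, 08:30-09:10, 12:25-15:20, 17:50-19:30, 21:30-22:50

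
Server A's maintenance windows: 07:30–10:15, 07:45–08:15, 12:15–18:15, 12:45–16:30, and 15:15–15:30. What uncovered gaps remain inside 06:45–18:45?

06:45–07:30, 10:15–12:15, 18:15–18:45

The merged coverage is 07:30–10:15, 12:15–18:15.
Uncovered inside 06:45–18:45: 06:45–07:30, 10:15–12:15, 18:15–18:45.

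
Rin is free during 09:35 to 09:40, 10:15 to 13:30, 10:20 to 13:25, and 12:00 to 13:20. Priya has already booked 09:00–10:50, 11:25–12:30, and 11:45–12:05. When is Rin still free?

10:50-11:25, 12:30-13:30

Merge the first list: 09:35-09:40, 10:15-13:30.
Merge the second list: 09:00-10:50, 11:25-12:30.
09:35-09:40: entirely removed.
10:15-13:30 \ B = 10:50-11:25, 12:30-13:30.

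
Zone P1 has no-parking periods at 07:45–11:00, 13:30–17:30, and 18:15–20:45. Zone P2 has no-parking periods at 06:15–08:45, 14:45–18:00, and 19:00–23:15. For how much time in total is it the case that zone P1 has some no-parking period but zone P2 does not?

A \ B = 08:45-11:00, 13:30-14:45, 18:15-19:00.
Total: 2 h 15 min + 1 h 15 min + 45 min = 4 h 15 min.

4 h 15 min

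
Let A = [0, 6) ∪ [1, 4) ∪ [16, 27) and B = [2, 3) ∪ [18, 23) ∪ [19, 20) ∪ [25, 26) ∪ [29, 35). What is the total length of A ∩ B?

7

A, merged: [0, 6), [16, 27).
B, merged: [2, 3), [18, 23), [25, 26), [29, 35).
A ∩ B = [2, 3), [18, 23), [25, 26).
Total: 1 + 5 + 1 = 7.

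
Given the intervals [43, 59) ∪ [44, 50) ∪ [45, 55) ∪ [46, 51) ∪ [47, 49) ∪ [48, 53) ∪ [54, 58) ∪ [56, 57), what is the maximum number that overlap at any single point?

Sweep endpoints in order; track running count of active intervals.
Peak of 6 reached at 48.

6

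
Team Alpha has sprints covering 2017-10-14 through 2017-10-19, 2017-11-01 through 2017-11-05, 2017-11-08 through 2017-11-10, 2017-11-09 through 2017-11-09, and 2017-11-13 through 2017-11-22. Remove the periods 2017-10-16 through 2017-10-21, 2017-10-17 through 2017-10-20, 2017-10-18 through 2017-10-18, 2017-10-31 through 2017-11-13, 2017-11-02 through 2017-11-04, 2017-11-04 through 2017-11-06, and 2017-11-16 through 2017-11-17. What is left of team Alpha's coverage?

Merge the first list: 2017-10-14 through 2017-10-19, 2017-11-01 through 2017-11-05, 2017-11-08 through 2017-11-10, 2017-11-13 through 2017-11-22.
Merge the second list: 2017-10-16 through 2017-10-21, 2017-10-31 through 2017-11-13, 2017-11-16 through 2017-11-17.
2017-10-14 through 2017-10-19 with B removed leaves 2017-10-14 through 2017-10-15.
2017-11-01 through 2017-11-05 lies entirely inside B → drops out.
2017-11-08 through 2017-11-10 lies entirely inside B → drops out.
2017-11-13 through 2017-11-22 with B removed leaves 2017-11-14 through 2017-11-15, 2017-11-18 through 2017-11-22.

2017-10-14 through 2017-10-15, 2017-11-14 through 2017-11-15, 2017-11-18 through 2017-11-22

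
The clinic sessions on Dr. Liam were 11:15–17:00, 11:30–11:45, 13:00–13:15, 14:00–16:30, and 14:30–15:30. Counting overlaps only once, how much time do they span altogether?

5 h 45 min

Merged: 11:15-17:00.
Length: 5 h 45 min.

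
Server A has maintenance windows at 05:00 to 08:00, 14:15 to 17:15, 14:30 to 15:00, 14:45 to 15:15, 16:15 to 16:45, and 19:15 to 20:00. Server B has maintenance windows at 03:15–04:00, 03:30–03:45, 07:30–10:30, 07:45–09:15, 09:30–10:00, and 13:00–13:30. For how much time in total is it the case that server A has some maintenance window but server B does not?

First set merges to 05:00–08:00, 14:15–17:15, 19:15–20:00.
Second set merges to 03:15–04:00, 07:30–10:30, 13:00–13:30.
A \ B = 05:00–07:30, 14:15–17:15, 19:15–20:00.
Total: 2 h 30 min + 3 h + 45 min = 6 h 15 min.

6 h 15 min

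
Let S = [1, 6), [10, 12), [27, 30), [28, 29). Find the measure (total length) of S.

Merged: [1, 6), [10, 12), [27, 30).
Lengths: 5 + 2 + 3 = 10.

10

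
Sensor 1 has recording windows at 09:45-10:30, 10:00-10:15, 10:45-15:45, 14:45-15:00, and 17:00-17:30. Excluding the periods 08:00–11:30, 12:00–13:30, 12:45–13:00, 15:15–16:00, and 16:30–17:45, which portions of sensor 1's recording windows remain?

11:30-12:00, 13:30-15:15

First set merges to 09:45-10:30, 10:45-15:45, 17:00-17:30.
Second set merges to 08:00-11:30, 12:00-13:30, 15:15-16:00, 16:30-17:45.
09:45-10:30: entirely removed.
10:45-15:45 \ B = 11:30-12:00, 13:30-15:15.
17:00-17:30: entirely removed.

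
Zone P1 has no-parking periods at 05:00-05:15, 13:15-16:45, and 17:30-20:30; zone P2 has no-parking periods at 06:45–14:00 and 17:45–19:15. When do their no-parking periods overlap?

13:15–14:00, 17:45–19:15

05:00–05:15 falls entirely outside B.
13:15–16:45 overlaps B on 13:15–14:00.
17:30–20:30 overlaps B on 17:45–19:15.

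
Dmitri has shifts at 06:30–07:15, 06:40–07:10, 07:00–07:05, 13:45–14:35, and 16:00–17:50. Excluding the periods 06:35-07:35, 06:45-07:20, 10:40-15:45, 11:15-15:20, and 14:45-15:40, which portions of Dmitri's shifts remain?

06:30–06:35, 16:00–17:50

First set merges to 06:30–07:15, 13:45–14:35, 16:00–17:50.
Second set merges to 06:35–07:35, 10:40–15:45.
06:30–07:15 minus B → 06:30–06:35.
13:45–14:35: fully covered by B → removed.
16:00–17:50: no B overlap → unchanged.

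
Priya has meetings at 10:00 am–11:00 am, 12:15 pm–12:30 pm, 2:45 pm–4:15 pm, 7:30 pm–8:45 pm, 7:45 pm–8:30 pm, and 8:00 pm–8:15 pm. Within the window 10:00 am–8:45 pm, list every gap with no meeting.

After merging, the occupied span is 10:00 am–11:00 am, 12:15 pm–12:30 pm, 2:45 pm–4:15 pm, 7:30 pm–8:45 pm.
Uncovered inside 10:00 am–8:45 pm: 11:00 am–12:15 pm, 12:30 pm–2:45 pm, 4:15 pm–7:30 pm.

11:00 am–12:15 pm, 12:30 pm–2:45 pm, 4:15 pm–7:30 pm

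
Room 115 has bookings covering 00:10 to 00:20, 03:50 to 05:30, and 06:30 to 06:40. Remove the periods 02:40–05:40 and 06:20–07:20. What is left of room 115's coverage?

00:10–00:20 is untouched.
03:50–05:30 lies entirely inside B → drops out.
06:30–06:40 lies entirely inside B → drops out.

00:10–00:20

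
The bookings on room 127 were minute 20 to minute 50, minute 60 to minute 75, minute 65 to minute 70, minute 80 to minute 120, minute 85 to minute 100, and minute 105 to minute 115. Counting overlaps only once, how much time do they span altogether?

85 minutes

Merged: minute 20 to minute 50, minute 60 to minute 75, minute 80 to minute 120.
Lengths: 30 minutes + 15 minutes + 40 minutes = 85 minutes.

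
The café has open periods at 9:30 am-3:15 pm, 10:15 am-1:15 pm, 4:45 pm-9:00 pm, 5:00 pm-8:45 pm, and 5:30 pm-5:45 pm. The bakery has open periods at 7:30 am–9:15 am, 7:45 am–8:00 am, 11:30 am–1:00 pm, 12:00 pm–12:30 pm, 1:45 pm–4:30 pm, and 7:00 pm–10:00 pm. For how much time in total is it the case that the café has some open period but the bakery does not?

Merge the first list: 9:30 am–3:15 pm, 4:45 pm–9:00 pm.
Merge the second list: 7:30 am–9:15 am, 11:30 am–1:00 pm, 1:45 pm–4:30 pm, 7:00 pm–10:00 pm.
A \ B = 9:30 am–11:30 am, 1:00 pm–1:45 pm, 4:45 pm–7:00 pm.
Total: 2 h + 45 min + 2 h 15 min = 5 h.

5 h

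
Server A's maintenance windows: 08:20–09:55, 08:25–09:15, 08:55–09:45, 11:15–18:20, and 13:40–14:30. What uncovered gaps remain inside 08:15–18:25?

08:15-08:20, 09:55-11:15, 18:20-18:25

After merging, the occupied span is 08:20-09:55, 11:15-18:20.
Complement within 08:15-18:25: 08:15-08:20, 09:55-11:15, 18:20-18:25.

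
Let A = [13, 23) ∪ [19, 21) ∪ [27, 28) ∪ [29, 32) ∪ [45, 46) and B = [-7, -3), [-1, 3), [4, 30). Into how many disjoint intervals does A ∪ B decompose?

Merge the first list: [13, 23), [27, 28), [29, 32), [45, 46).
A ∪ B = [-7, -3), [-1, 3), [4, 32), [45, 46).
That is 4 disjoint pieces.

4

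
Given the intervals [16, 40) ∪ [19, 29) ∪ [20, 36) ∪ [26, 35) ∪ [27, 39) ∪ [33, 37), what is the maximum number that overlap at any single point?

At 27, 5 of the intervals are simultaneously active.
No point has more.

5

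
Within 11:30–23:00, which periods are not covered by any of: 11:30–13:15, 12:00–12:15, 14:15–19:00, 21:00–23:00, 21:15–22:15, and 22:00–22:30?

13:15-14:15, 19:00-21:00

Covered (merged): 11:30-13:15, 14:15-19:00, 21:00-23:00.
Complement within 11:30-23:00: 13:15-14:15, 19:00-21:00.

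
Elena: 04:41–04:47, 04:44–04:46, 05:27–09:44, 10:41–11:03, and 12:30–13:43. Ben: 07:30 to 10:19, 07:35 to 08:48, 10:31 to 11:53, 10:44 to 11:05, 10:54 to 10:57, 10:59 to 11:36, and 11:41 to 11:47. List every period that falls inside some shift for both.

07:30–09:44, 10:41–11:03

Merge the first list: 04:41–04:47, 05:27–09:44, 10:41–11:03, 12:30–13:43.
Merge the second list: 07:30–10:19, 10:31–11:53.
04:41–04:47 falls entirely outside B.
05:27–09:44 overlaps B on 07:30–09:44.
10:41–11:03 overlaps B on 10:41–11:03.
12:30–13:43 falls entirely outside B.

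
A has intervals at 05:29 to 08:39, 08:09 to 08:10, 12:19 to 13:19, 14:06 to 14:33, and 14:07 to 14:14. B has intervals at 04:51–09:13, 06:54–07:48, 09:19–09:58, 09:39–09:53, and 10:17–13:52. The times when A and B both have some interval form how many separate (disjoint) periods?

2

First set merges to 05:29-08:39, 12:19-13:19, 14:06-14:33.
Second set merges to 04:51-09:13, 09:19-09:58, 10:17-13:52.
A ∩ B = 05:29-08:39, 12:19-13:19.
That is 2 disjoint pieces.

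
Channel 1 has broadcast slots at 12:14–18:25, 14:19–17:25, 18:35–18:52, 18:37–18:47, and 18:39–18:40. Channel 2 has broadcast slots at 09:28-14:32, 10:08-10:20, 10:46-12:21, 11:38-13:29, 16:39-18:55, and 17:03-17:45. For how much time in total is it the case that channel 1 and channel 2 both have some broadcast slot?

4 h 21 min

First set merges to 12:14-18:25, 18:35-18:52.
Second set merges to 09:28-14:32, 16:39-18:55.
A ∩ B = 12:14-14:32, 16:39-18:25, 18:35-18:52.
Total: 2 h 18 min + 1 h 46 min + 17 min = 4 h 21 min.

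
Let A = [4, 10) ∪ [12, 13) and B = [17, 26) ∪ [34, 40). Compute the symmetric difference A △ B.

[4, 10) ∪ [12, 13) ∪ [17, 26) ∪ [34, 40)

A \ B = [4, 10), [12, 13).
B \ A = [17, 26), [34, 40).
Union of the two gives the symmetric difference.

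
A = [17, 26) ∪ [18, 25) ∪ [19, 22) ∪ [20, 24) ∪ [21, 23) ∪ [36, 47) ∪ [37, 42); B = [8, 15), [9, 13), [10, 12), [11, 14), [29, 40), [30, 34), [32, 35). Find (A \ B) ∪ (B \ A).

A, merged: [17, 26), [36, 47).
B, merged: [8, 15), [29, 40).
Only in the first: [17, 26), [40, 47).
Only in the second: [8, 15), [29, 36).
Together these are the periods covered by exactly one.

[8, 15) ∪ [17, 26) ∪ [29, 36) ∪ [40, 47)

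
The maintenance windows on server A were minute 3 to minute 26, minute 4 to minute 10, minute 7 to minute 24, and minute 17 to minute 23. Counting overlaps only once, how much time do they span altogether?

Merged: minute 3 to minute 26.
Length: 23 minutes.

23 minutes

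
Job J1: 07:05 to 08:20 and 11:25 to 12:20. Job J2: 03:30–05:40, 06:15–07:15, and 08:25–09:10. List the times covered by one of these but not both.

A but not B: 07:15–08:20, 11:25–12:20.
B but not A: 03:30–05:40, 06:15–07:05, 08:25–09:10.
Combining gives A △ B.

03:30–05:40, 06:15–07:05, 07:15–08:20, 08:25–09:10, 11:25–12:20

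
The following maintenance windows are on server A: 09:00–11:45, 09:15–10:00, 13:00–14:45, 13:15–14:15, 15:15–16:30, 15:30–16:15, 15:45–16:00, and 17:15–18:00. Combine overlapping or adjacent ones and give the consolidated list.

09:00-11:45, 13:00-14:45, 15:15-16:30, 17:15-18:00

09:15-10:00 overlaps/touches 09:00-11:45 → extend to 09:00-11:45.
13:00-14:45 is disjoint → start new block.
13:15-14:15 overlaps/touches 13:00-14:45 → extend to 13:00-14:45.
15:15-16:30 is disjoint → start new block.
15:30-16:15 overlaps/touches 15:15-16:30 → extend to 15:15-16:30.
15:45-16:00 overlaps/touches 15:15-16:30 → extend to 15:15-16:30.
17:15-18:00 is disjoint → start new block.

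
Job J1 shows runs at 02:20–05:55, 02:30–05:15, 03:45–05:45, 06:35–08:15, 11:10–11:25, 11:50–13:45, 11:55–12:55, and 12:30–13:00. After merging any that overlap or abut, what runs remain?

02:30–05:15 overlaps/touches 02:20–05:55 → extend to 02:20–05:55.
03:45–05:45 overlaps/touches 02:20–05:55 → extend to 02:20–05:55.
06:35–08:15 is disjoint → start new block.
11:10–11:25 is disjoint → start new block.
11:50–13:45 is disjoint → start new block.
11:55–12:55 overlaps/touches 11:50–13:45 → extend to 11:50–13:45.
12:30–13:00 overlaps/touches 11:50–13:45 → extend to 11:50–13:45.

02:20–05:55, 06:35–08:15, 11:10–11:25, 11:50–13:45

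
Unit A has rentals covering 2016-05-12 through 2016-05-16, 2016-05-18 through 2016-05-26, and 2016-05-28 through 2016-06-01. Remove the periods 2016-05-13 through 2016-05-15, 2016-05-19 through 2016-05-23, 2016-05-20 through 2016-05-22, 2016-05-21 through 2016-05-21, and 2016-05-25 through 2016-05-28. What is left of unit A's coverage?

2016-05-12 through 2016-05-12, 2016-05-16 through 2016-05-16, 2016-05-18 through 2016-05-18, 2016-05-24 through 2016-05-24, 2016-05-29 through 2016-06-01

Second set merges to 2016-05-13 through 2016-05-15, 2016-05-19 through 2016-05-23, 2016-05-25 through 2016-05-28.
2016-05-12 through 2016-05-16 \ B = 2016-05-12 through 2016-05-12, 2016-05-16 through 2016-05-16.
2016-05-18 through 2016-05-26 \ B = 2016-05-18 through 2016-05-18, 2016-05-24 through 2016-05-24.
2016-05-28 through 2016-06-01 \ B = 2016-05-29 through 2016-06-01.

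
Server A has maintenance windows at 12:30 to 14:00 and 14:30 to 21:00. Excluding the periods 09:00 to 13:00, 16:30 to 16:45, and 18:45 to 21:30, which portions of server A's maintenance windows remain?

12:30-14:00 \ B = 13:00-14:00.
14:30-21:00 \ B = 14:30-16:30, 16:45-18:45.

13:00-14:00, 14:30-16:30, 16:45-18:45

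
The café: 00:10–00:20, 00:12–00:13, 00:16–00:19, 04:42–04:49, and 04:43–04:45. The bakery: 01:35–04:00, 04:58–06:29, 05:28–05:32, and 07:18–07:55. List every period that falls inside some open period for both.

A, merged: 00:10-00:20, 04:42-04:49.
B, merged: 01:35-04:00, 04:58-06:29, 07:18-07:55.
00:10-00:20 meets no B interval.
04:42-04:49 meets no B interval.
No overlap.

none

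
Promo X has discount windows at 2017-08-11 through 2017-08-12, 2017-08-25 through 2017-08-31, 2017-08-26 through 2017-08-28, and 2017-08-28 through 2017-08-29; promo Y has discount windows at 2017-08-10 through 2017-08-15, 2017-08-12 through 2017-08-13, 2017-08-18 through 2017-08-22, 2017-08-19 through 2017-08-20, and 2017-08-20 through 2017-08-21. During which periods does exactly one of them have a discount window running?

2017-08-10 through 2017-08-10, 2017-08-13 through 2017-08-15, 2017-08-18 through 2017-08-22, 2017-08-25 through 2017-08-31

First set merges to 2017-08-11 through 2017-08-12, 2017-08-25 through 2017-08-31.
Second set merges to 2017-08-10 through 2017-08-15, 2017-08-18 through 2017-08-22.
A but not B: 2017-08-25 through 2017-08-31.
B but not A: 2017-08-10 through 2017-08-10, 2017-08-13 through 2017-08-15, 2017-08-18 through 2017-08-22.
Combining gives A △ B.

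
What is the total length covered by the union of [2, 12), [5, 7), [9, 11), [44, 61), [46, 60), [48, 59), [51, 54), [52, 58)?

Merged: [2, 12), [44, 61).
Lengths: 10 + 17 = 27.

27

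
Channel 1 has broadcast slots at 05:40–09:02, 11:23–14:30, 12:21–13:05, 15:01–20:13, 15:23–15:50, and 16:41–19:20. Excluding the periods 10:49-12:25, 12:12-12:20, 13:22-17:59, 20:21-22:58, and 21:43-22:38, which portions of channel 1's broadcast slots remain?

05:40-09:02, 12:25-13:22, 17:59-20:13

A, merged: 05:40-09:02, 11:23-14:30, 15:01-20:13.
B, merged: 10:49-12:25, 13:22-17:59, 20:21-22:58.
05:40-09:02: nothing removed.
11:23-14:30 \ B = 12:25-13:22.
15:01-20:13 \ B = 17:59-20:13.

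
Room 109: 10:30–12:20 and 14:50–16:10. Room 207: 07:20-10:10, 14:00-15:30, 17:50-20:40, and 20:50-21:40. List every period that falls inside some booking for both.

14:50–15:30

10:30–12:20 falls entirely outside B.
14:50–16:10 overlaps B on 14:50–15:30.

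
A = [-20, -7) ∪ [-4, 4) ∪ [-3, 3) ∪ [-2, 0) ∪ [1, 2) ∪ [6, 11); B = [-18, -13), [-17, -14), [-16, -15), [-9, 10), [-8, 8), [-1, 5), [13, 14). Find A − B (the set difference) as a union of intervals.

[-20, -18) ∪ [-13, -9) ∪ [10, 11)

Merge the first list: [-20, -7), [-4, 4), [6, 11).
Merge the second list: [-18, -13), [-9, 10), [13, 14).
[-20, -7) minus B → [-20, -18), [-13, -9).
[-4, 4): fully covered by B → removed.
[6, 11) minus B → [10, 11).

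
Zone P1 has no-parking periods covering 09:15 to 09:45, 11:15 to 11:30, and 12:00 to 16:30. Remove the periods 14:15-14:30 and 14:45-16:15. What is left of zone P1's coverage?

09:15–09:45, 11:15–11:30, 12:00–14:15, 14:30–14:45, 16:15–16:30

09:15–09:45: no B overlap → unchanged.
11:15–11:30: no B overlap → unchanged.
12:00–16:30 minus B → 12:00–14:15, 14:30–14:45, 16:15–16:30.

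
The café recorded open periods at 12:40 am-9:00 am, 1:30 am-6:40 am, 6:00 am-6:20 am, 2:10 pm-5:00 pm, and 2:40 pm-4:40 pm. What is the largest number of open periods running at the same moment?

3

Walk the sorted start/end points keeping a running depth.
The depth first hits 3 at 6:00 am.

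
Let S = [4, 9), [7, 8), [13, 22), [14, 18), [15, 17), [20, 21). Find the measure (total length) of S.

14

Merged: [4, 9), [13, 22).
Lengths: 5 + 9 = 14.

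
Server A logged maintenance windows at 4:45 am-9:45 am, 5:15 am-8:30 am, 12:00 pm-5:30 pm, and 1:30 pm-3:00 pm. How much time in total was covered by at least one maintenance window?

10 h 30 min

Merged: 4:45 am–9:45 am, 12:00 pm–5:30 pm.
Lengths: 5 h + 5 h 30 min = 10 h 30 min.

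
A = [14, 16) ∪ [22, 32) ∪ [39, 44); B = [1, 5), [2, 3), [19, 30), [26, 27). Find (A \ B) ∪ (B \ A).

[1, 5) ∪ [14, 16) ∪ [19, 22) ∪ [30, 32) ∪ [39, 44)

Merge the second list: [1, 5), [19, 30).
A \ B = [14, 16), [30, 32), [39, 44).
B \ A = [1, 5), [19, 22).
Union of the two gives the symmetric difference.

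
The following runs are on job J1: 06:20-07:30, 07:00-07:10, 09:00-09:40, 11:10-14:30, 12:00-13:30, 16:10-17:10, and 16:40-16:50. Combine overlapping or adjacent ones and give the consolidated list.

06:20-07:30, 09:00-09:40, 11:10-14:30, 16:10-17:10

07:00-07:10 overlaps/touches 06:20-07:30 → extend to 06:20-07:30.
09:00-09:40 is disjoint → start new block.
11:10-14:30 is disjoint → start new block.
12:00-13:30 overlaps/touches 11:10-14:30 → extend to 11:10-14:30.
16:10-17:10 is disjoint → start new block.
16:40-16:50 overlaps/touches 16:10-17:10 → extend to 16:10-17:10.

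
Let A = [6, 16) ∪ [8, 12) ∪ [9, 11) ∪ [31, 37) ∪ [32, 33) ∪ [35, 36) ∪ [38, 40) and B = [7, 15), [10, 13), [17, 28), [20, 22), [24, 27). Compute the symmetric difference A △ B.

[6, 7) ∪ [15, 16) ∪ [17, 28) ∪ [31, 37) ∪ [38, 40)

First set merges to [6, 16), [31, 37), [38, 40).
Second set merges to [7, 15), [17, 28).
A \ B = [6, 7), [15, 16), [31, 37), [38, 40).
B \ A = [17, 28).
Union of the two gives the symmetric difference.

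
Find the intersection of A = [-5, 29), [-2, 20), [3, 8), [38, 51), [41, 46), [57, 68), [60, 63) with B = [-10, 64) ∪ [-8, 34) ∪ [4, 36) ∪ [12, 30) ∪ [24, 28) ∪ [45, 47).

A, merged: [-5, 29), [38, 51), [57, 68).
B, merged: [-10, 64).
[-5, 29) meets the second set on [-5, 29).
[38, 51) meets the second set on [38, 51).
[57, 68) meets the second set on [57, 64).

[-5, 29) ∪ [38, 51) ∪ [57, 64)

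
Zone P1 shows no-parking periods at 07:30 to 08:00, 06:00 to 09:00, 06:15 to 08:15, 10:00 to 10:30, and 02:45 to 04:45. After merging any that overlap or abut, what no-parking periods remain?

Sort by start: 02:45–04:45, 06:00–09:00, 06:15–08:15, 07:30–08:00, 10:00–10:30.
06:00–09:00 is disjoint → start new block.
06:15–08:15 overlaps/touches 06:00–09:00 → extend to 06:00–09:00.
07:30–08:00 overlaps/touches 06:00–09:00 → extend to 06:00–09:00.
10:00–10:30 is disjoint → start new block.

02:45–04:45, 06:00–09:00, 10:00–10:30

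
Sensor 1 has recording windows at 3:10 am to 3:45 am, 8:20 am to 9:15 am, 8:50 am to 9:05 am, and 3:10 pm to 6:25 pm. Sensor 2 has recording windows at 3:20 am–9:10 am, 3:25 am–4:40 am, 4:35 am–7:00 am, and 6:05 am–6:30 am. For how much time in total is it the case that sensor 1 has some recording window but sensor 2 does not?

A, merged: 3:10 am–3:45 am, 8:20 am–9:15 am, 3:10 pm–6:25 pm.
B, merged: 3:20 am–9:10 am.
A \ B = 3:10 am–3:20 am, 9:10 am–9:15 am, 3:10 pm–6:25 pm.
Total: 10 min + 5 min + 3 h 15 min = 3 h 30 min.

3 h 30 min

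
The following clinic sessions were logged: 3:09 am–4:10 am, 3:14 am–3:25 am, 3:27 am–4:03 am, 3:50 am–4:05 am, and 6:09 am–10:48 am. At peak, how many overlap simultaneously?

3

At 3:50 am, 3 of the intervals are simultaneously active.
No point has more.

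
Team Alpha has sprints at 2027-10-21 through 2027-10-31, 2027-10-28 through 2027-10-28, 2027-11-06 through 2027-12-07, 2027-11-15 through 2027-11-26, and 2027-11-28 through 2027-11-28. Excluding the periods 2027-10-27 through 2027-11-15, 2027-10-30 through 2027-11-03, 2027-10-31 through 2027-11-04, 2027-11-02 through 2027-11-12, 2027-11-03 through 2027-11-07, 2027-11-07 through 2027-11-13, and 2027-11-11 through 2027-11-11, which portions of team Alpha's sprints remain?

2027-10-21 through 2027-10-26, 2027-11-16 through 2027-12-07

Merge the first list: 2027-10-21 through 2027-10-31, 2027-11-06 through 2027-12-07.
Merge the second list: 2027-10-27 through 2027-11-15.
2027-10-21 through 2027-10-31 \ B = 2027-10-21 through 2027-10-26.
2027-11-06 through 2027-12-07 \ B = 2027-11-16 through 2027-12-07.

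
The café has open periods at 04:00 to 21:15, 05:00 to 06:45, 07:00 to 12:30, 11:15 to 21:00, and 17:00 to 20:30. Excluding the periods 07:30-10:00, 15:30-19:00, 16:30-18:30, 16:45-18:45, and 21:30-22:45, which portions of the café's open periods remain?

04:00–07:30, 10:00–15:30, 19:00–21:15

Merge the first list: 04:00–21:15.
Merge the second list: 07:30–10:00, 15:30–19:00, 21:30–22:45.
04:00–21:15 with B removed leaves 04:00–07:30, 10:00–15:30, 19:00–21:15.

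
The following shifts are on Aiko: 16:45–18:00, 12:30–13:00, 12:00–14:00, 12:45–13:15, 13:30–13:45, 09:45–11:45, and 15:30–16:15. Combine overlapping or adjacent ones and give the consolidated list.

Sort by start: 09:45–11:45, 12:00–14:00, 12:30–13:00, 12:45–13:15, 13:30–13:45, 15:30–16:15, 16:45–18:00.
12:00–14:00 is disjoint → start new block.
12:30–13:00 overlaps/touches 12:00–14:00 → extend to 12:00–14:00.
12:45–13:15 overlaps/touches 12:00–14:00 → extend to 12:00–14:00.
13:30–13:45 overlaps/touches 12:00–14:00 → extend to 12:00–14:00.
15:30–16:15 is disjoint → start new block.
16:45–18:00 is disjoint → start new block.

09:45–11:45, 12:00–14:00, 15:30–16:15, 16:45–18:00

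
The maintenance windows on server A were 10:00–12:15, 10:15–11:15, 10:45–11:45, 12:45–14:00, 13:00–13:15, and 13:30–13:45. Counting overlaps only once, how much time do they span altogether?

3 h 30 min

Merged: 10:00–12:15, 12:45–14:00.
Lengths: 2 h 15 min + 1 h 15 min = 3 h 30 min.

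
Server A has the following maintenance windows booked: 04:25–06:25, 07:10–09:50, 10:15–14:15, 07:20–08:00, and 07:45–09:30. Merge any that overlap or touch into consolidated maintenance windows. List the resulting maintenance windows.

Sort by start: 04:25–06:25, 07:10–09:50, 07:20–08:00, 07:45–09:30, 10:15–14:15.
07:10–09:50 is disjoint → start new block.
07:20–08:00 overlaps/touches 07:10–09:50 → extend to 07:10–09:50.
07:45–09:30 overlaps/touches 07:10–09:50 → extend to 07:10–09:50.
10:15–14:15 is disjoint → start new block.

04:25–06:25, 07:10–09:50, 10:15–14:15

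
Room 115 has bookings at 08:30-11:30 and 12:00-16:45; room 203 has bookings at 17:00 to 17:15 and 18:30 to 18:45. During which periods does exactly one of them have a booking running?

08:30–11:30, 12:00–16:45, 17:00–17:15, 18:30–18:45

A but not B: 08:30–11:30, 12:00–16:45.
B but not A: 17:00–17:15, 18:30–18:45.
Combining gives A △ B.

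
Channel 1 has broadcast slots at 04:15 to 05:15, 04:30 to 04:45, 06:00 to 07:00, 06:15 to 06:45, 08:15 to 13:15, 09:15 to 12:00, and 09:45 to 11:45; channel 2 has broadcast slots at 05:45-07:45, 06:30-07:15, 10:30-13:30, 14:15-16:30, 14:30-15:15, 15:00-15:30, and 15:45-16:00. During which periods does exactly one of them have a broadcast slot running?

04:15–05:15, 05:45–06:00, 07:00–07:45, 08:15–10:30, 13:15–13:30, 14:15–16:30

First set merges to 04:15–05:15, 06:00–07:00, 08:15–13:15.
Second set merges to 05:45–07:45, 10:30–13:30, 14:15–16:30.
A \ B = 04:15–05:15, 08:15–10:30.
B \ A = 05:45–06:00, 07:00–07:45, 13:15–13:30, 14:15–16:30.
Union of the two gives the symmetric difference.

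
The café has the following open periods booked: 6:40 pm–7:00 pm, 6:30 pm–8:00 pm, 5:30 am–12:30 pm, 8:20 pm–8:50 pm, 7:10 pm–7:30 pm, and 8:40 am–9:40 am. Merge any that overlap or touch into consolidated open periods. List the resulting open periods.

Sort by start: 5:30 am–12:30 pm, 8:40 am–9:40 am, 6:30 pm–8:00 pm, 6:40 pm–7:00 pm, 7:10 pm–7:30 pm, 8:20 pm–8:50 pm.
8:40 am–9:40 am overlaps/touches 5:30 am–12:30 pm → extend to 5:30 am–12:30 pm.
6:30 pm–8:00 pm is disjoint → start new block.
6:40 pm–7:00 pm overlaps/touches 6:30 pm–8:00 pm → extend to 6:30 pm–8:00 pm.
7:10 pm–7:30 pm overlaps/touches 6:30 pm–8:00 pm → extend to 6:30 pm–8:00 pm.
8:20 pm–8:50 pm is disjoint → start new block.

5:30 am–12:30 pm, 6:30 pm–8:00 pm, 8:20 pm–8:50 pm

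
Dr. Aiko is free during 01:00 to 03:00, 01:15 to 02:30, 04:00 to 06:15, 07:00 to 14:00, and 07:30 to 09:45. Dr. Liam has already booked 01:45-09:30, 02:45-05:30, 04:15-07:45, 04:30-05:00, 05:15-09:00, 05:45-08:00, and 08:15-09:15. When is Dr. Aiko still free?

01:00-01:45, 09:30-14:00

A, merged: 01:00-03:00, 04:00-06:15, 07:00-14:00.
B, merged: 01:45-09:30.
01:00-03:00 with B removed leaves 01:00-01:45.
04:00-06:15 lies entirely inside B → drops out.
07:00-14:00 with B removed leaves 09:30-14:00.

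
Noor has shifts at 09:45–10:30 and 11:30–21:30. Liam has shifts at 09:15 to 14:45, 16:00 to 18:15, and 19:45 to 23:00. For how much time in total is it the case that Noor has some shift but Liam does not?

2 h 45 min

A \ B = 14:45–16:00, 18:15–19:45.
Total: 1 h 15 min + 1 h 30 min = 2 h 45 min.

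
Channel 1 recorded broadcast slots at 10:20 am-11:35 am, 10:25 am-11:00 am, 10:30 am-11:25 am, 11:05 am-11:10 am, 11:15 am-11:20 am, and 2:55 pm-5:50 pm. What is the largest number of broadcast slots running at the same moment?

3

Walk the sorted start/end points keeping a running depth.
The depth first hits 3 at 10:30 am.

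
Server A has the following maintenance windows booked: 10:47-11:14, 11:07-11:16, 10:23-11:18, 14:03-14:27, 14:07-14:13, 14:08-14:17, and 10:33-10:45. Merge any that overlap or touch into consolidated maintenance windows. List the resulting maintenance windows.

Sort by start: 10:23–11:18, 10:33–10:45, 10:47–11:14, 11:07–11:16, 14:03–14:27, 14:07–14:13, 14:08–14:17.
10:33–10:45 overlaps/touches 10:23–11:18 → extend to 10:23–11:18.
10:47–11:14 overlaps/touches 10:23–11:18 → extend to 10:23–11:18.
11:07–11:16 overlaps/touches 10:23–11:18 → extend to 10:23–11:18.
14:03–14:27 is disjoint → start new block.
14:07–14:13 overlaps/touches 14:03–14:27 → extend to 14:03–14:27.
14:08–14:17 overlaps/touches 14:03–14:27 → extend to 14:03–14:27.

10:23–11:18, 14:03–14:27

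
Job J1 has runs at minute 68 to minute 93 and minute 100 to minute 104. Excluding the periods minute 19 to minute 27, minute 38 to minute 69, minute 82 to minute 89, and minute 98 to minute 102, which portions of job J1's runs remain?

minute 69 to minute 82, minute 89 to minute 93, minute 102 to minute 104

minute 68 to minute 93 \ B = minute 69 to minute 82, minute 89 to minute 93.
minute 100 to minute 104 \ B = minute 102 to minute 104.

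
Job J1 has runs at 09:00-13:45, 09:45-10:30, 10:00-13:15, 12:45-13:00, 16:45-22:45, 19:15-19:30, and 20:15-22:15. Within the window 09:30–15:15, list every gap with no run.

13:45–15:15

The merged coverage is 09:00–13:45, 16:45–22:45.
Uncovered inside 09:30–15:15: 13:45–15:15.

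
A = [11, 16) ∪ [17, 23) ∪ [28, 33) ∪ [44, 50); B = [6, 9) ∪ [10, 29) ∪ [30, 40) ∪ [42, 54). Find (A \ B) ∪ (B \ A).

[6, 9) ∪ [10, 11) ∪ [16, 17) ∪ [23, 28) ∪ [29, 30) ∪ [33, 40) ∪ [42, 44) ∪ [50, 54)

Only in the first: [29, 30).
Only in the second: [6, 9), [10, 11), [16, 17), [23, 28), [33, 40), [42, 44), [50, 54).
Together these are the periods covered by exactly one.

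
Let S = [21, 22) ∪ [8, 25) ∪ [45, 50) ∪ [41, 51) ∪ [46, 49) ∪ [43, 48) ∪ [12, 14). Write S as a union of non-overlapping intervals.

Sort by start: [8, 25), [12, 14), [21, 22), [41, 51), [43, 48), [45, 50), [46, 49).
[12, 14) overlaps/touches [8, 25) → extend to [8, 25).
[21, 22) overlaps/touches [8, 25) → extend to [8, 25).
[41, 51) is disjoint → start new block.
[43, 48) overlaps/touches [41, 51) → extend to [41, 51).
[45, 50) overlaps/touches [41, 51) → extend to [41, 51).
[46, 49) overlaps/touches [41, 51) → extend to [41, 51).

[8, 25) ∪ [41, 51)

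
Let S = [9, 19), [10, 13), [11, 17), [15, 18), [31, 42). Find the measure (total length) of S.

21

Merged: [9, 19), [31, 42).
Lengths: 10 + 11 = 21.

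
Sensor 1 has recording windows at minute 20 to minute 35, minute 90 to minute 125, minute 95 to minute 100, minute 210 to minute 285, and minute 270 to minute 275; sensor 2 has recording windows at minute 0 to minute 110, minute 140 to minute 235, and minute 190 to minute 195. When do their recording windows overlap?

minute 20 to minute 35, minute 90 to minute 110, minute 210 to minute 235

Merge the first list: minute 20 to minute 35, minute 90 to minute 125, minute 210 to minute 285.
Merge the second list: minute 0 to minute 110, minute 140 to minute 235.
minute 20 to minute 35 ∩ B → minute 20 to minute 35.
minute 90 to minute 125 ∩ B → minute 90 to minute 110.
minute 210 to minute 285 ∩ B → minute 210 to minute 235.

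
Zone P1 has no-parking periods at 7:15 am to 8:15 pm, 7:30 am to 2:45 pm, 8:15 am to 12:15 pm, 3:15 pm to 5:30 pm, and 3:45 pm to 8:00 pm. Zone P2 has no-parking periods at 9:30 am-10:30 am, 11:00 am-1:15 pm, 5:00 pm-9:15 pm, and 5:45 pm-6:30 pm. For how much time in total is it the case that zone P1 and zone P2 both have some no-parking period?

First set merges to 7:15 am-8:15 pm.
Second set merges to 9:30 am-10:30 am, 11:00 am-1:15 pm, 5:00 pm-9:15 pm.
A ∩ B = 9:30 am-10:30 am, 11:00 am-1:15 pm, 5:00 pm-8:15 pm.
Total: 1 h + 2 h 15 min + 3 h 15 min = 6 h 30 min.

6 h 30 min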